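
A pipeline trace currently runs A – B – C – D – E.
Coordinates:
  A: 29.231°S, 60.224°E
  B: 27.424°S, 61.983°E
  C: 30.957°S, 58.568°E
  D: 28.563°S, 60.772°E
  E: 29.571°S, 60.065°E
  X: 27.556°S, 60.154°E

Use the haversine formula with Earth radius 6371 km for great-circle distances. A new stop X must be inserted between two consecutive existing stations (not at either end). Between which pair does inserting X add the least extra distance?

between B and C

Added distance for inserting X between each consecutive pair:
A–B: 102.8 km
B–C: 75.3 km
C–D: 194.8 km
D–E: 220.1 km
Smallest added distance is 75.3 km, inserting between B and C.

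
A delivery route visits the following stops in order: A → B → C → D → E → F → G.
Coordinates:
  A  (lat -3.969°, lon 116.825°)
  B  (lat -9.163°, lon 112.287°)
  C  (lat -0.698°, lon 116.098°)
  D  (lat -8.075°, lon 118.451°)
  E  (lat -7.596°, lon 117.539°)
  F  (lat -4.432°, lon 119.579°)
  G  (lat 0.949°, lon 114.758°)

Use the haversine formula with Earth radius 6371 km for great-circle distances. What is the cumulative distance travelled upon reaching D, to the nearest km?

2657 km

Leg distances:
A→B: 764.6 km  (cumulative 764.6 km)
B→C: 1031.5 km  (cumulative 1796.1 km)
C→D: 860.7 km  (cumulative 2656.8 km)
Cumulative distance at D ≈ 2657 km.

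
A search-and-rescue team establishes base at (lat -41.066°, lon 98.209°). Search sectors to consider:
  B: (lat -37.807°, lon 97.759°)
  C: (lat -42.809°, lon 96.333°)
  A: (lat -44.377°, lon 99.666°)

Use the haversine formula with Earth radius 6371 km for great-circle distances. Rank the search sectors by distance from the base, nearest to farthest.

Distances from the base:
C (lat -42.809°, lon 96.333°): 248.3 km
B (lat -37.807°, lon 97.759°): 364.4 km
A (lat -44.377°, lon 99.666°): 386.9 km

C, B, A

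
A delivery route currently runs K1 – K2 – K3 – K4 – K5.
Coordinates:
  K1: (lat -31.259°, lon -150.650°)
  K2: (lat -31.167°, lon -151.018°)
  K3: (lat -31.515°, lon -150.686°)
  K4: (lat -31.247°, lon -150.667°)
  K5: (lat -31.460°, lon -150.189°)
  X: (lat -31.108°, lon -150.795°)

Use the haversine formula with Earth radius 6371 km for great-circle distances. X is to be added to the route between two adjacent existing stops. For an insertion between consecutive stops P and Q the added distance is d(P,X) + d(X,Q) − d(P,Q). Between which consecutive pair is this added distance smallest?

between K1 and K2

Added distance for inserting X between each consecutive pair:
K1–K2: 7.5 km
K2–K3: 18.7 km
K3–K4: 36.2 km
K4–K5: 38.1 km
Smallest added distance is 7.5 km, inserting between K1 and K2.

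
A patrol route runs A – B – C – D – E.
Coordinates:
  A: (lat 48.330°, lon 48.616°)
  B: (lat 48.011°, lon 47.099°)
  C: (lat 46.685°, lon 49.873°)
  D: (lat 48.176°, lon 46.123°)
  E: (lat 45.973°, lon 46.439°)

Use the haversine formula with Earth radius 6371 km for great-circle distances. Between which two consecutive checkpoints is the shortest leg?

Leg distances:
A→B: 118.0 km
B→C: 255.7 km
C→D: 327.1 km
D→E: 246.1 km
The shortest leg is A–B at 118.0 km.

A–B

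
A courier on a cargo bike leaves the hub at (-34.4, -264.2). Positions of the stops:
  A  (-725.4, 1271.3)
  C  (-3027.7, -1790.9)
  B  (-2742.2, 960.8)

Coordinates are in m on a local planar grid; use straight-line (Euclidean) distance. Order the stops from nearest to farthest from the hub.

A, B, C

Distance from the hub at (-34.4, -264.2) to each:
A (-725.4, 1271.3): 1683.8 m
B (-2742.2, 960.8): 2972.0 m
C (-3027.7, -1790.9): 3360.2 m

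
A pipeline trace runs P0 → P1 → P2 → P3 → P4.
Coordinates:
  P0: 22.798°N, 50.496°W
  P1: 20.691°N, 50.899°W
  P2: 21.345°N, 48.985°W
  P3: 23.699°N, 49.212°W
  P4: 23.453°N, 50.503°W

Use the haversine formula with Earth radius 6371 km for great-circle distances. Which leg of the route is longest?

P2–P3

Leg distances:
P0→P1: 238.0 km
P1→P2: 211.6 km
P2→P3: 262.8 km
P3→P4: 134.4 km
The longest leg is P2–P3 at 262.8 km.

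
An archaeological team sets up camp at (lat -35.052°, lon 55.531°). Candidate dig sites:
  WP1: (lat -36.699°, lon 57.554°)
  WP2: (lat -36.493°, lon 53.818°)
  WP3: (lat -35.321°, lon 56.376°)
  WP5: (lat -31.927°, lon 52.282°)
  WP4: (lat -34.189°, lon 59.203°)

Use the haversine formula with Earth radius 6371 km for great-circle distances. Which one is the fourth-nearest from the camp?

WP4

Distances from the camp ((lat -35.052°, lon 55.531°)):
WP3: 82.4 km
WP2: 222.6 km
WP1: 258.4 km
WP4: 349.4 km
WP5: 459.9 km
The fourth-nearest is WP4 at 349.4 km.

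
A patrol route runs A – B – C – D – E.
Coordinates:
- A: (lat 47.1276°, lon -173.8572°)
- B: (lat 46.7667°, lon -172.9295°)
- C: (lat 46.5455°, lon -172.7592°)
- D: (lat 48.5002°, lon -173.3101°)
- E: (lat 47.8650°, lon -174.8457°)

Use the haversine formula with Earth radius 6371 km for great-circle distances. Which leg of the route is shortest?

Leg distances:
A→B: 81.1 km
B→C: 27.8 km
C→D: 221.3 km
D→E: 134.0 km
The shortest leg is B–C at 27.8 km.

B–C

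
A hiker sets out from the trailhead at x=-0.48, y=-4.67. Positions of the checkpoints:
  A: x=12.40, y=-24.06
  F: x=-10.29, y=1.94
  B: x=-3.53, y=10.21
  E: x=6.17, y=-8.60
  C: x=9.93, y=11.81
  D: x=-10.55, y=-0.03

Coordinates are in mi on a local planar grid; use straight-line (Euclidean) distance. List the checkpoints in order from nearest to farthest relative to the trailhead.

E, D, F, B, C, A

Computing each straight-line distance from x=-0.48, y=-4.67:
E x=6.17, y=-8.60: 7.7 mi
D x=-10.55, y=-0.03: 11.1 mi
F x=-10.29, y=1.94: 11.8 mi
B x=-3.53, y=10.21: 15.2 mi
C x=9.93, y=11.81: 19.5 mi
A x=12.40, y=-24.06: 23.3 mi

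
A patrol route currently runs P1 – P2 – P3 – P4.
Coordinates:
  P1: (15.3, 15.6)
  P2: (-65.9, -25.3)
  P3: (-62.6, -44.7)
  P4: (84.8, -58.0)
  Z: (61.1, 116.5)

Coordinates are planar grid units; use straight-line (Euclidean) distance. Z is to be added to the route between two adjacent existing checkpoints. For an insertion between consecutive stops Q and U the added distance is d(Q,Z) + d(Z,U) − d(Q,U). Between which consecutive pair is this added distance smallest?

between P1 and P2

Added distance for inserting Z between each consecutive pair:
P1–P2: 210.2
P2–P3: 373.9
P3–P4: 231.3
Smallest added distance is 210.2, inserting between P1 and P2.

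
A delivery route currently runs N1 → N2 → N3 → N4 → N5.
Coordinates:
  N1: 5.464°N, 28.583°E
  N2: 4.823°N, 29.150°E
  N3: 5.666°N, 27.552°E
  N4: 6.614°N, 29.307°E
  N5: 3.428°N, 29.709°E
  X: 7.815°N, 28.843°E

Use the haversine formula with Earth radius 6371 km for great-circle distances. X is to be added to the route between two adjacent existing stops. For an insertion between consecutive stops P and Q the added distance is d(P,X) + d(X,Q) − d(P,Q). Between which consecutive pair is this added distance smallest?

between N3 and N4

Added distance for inserting X between each consecutive pair:
N1–N2: 502.4 km
N2–N3: 412.4 km
N3–N4: 200.5 km
N4–N5: 283.1 km
Smallest added distance is 200.5 km, inserting between N3 and N4.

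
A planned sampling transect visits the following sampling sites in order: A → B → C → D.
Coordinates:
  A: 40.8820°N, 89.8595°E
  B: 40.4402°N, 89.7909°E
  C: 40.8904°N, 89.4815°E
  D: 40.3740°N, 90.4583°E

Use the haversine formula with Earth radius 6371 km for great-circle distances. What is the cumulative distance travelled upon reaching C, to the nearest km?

Leg distances:
A→B: 49.5 km  (cumulative 49.5 km)
B→C: 56.5 km  (cumulative 105.9 km)
Cumulative distance at C ≈ 106 km.

106 km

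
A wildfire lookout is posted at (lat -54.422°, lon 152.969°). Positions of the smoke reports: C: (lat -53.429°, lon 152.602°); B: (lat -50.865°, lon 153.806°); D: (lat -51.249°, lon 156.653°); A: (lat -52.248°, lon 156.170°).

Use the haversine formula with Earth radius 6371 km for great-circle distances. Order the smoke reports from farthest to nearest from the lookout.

D, B, A, C

Distances from the lookout:
D (lat -51.249°, lon 156.653°): 430.8 km
B (lat -50.865°, lon 153.806°): 399.5 km
A (lat -52.248°, lon 156.170°): 321.8 km
C (lat -53.429°, lon 152.602°): 113.0 km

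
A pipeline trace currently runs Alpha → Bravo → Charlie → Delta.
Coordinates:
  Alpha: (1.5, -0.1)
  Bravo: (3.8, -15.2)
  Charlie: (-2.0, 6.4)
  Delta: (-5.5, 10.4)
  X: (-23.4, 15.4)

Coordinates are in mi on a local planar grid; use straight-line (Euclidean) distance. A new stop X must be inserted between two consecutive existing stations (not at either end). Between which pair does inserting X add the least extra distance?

between Charlie and Delta

Added distance for inserting X between each consecutive pair:
Alpha–Bravo: 55.0 mi
Bravo–Charlie: 41.8 mi
Charlie–Delta: 36.5 mi
Smallest added distance is 36.5 mi, inserting between Charlie and Delta.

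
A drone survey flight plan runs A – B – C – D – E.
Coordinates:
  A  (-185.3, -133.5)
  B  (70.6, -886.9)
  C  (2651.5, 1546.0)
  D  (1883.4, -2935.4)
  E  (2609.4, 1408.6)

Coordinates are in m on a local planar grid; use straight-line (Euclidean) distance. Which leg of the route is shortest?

A–B

Leg distances:
A→B: 795.7 m
B→C: 3546.8 m
C→D: 4546.7 m
D→E: 4404.2 m
The shortest leg is A–B at 795.7 m.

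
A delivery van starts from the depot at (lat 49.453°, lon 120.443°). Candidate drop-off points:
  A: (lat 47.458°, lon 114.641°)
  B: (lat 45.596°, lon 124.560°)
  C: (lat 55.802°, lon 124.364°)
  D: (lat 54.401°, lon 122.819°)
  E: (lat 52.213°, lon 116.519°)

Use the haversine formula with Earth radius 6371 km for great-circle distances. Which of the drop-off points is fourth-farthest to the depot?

A

Distances from the depot ((lat 49.453°, lon 120.443°)):
C: 753.6 km
D: 573.7 km
B: 528.5 km
A: 481.8 km
E: 412.3 km
The fourth-farthest is A at 481.8 km.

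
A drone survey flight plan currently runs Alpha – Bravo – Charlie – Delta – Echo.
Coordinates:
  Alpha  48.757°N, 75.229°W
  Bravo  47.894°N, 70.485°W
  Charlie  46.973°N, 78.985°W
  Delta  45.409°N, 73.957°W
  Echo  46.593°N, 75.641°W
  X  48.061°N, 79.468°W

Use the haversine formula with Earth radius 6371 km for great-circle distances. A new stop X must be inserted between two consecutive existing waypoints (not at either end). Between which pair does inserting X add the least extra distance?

Added distance for inserting X between each consecutive pair:
Alpha–Bravo: 627.3 km
Bravo–Charlie: 147.7 km
Charlie–Delta: 215.1 km
Delta–Echo: 659.3 km
Smallest added distance is 147.7 km, inserting between Bravo and Charlie.

between Bravo and Charlie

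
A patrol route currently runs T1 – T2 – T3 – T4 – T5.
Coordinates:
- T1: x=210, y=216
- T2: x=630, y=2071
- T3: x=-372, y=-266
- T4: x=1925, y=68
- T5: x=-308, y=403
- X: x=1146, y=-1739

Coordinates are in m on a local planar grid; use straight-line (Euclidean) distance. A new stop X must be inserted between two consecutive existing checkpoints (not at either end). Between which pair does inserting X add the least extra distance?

Added distance for inserting X between each consecutive pair:
T1–T2: 4110.3 m
T2–T3: 3417.2 m
T3–T4: 1761.8 m
T4–T5: 2298.6 m
Smallest added distance is 1761.8 m, inserting between T3 and T4.

between T3 and T4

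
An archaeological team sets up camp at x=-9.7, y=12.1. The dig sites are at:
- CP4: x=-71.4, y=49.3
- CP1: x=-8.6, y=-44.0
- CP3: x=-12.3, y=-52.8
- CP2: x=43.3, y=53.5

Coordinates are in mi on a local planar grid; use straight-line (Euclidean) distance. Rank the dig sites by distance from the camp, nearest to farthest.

Computing each straight-line distance from x=-9.7, y=12.1:
CP1 x=-8.6, y=-44.0: 56.1 mi
CP3 x=-12.3, y=-52.8: 65.0 mi
CP2 x=43.3, y=53.5: 67.3 mi
CP4 x=-71.4, y=49.3: 72.0 mi

CP1, CP3, CP2, CP4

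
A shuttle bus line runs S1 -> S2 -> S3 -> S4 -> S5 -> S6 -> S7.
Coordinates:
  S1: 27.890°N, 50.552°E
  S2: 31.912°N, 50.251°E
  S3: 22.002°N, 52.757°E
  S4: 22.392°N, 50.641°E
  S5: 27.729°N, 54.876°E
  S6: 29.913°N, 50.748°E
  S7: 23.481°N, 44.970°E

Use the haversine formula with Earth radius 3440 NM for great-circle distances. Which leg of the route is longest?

Leg distances:
S1→S2: 242.0 NM
S2→S3: 609.9 NM
S3→S4: 119.9 NM
S4→S5: 394.5 NM
S5→S6: 253.6 NM
S6→S7: 495.0 NM
The longest leg is S2–S3 at 609.9 NM.

S2–S3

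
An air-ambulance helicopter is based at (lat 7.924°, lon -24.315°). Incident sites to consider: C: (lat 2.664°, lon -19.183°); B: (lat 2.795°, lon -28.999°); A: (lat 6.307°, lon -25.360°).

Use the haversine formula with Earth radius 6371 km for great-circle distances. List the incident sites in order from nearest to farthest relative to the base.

Distance from the base at (lat 7.924°, lon -24.315°) to each:
A (lat 6.307°, lon -25.360°): 213.6 km
B (lat 2.795°, lon -28.999°): 770.7 km
C (lat 2.664°, lon -19.183°): 815.3 km

A, B, C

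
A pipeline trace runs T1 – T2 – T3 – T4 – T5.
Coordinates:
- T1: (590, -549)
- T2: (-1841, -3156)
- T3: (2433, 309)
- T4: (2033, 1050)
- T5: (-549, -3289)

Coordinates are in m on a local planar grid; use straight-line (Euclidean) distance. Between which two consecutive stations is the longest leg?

T2–T3

Leg distances:
T1→T2: 3564.6 m
T2→T3: 5502.1 m
T3→T4: 842.1 m
T4→T5: 5049.1 m
The longest leg is T2–T3 at 5502.1 m.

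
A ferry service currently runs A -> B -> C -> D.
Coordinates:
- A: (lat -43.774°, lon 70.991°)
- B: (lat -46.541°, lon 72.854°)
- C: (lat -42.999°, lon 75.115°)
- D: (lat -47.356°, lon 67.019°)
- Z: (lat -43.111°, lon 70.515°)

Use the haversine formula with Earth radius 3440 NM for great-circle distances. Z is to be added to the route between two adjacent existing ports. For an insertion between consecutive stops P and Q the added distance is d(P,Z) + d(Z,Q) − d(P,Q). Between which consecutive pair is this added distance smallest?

Added distance for inserting Z between each consecutive pair:
A–B: 89.7 NM
B–C: 197.2 NM
C–D: 65.7 NM
Smallest added distance is 65.7 NM, inserting between C and D.

between C and D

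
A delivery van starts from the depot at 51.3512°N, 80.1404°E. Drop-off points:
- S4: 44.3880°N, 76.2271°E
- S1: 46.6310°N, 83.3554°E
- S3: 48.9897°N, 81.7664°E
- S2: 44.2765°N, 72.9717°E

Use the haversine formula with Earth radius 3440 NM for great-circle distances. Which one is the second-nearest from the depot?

Distance to each, sorted:
S3: 154.9 NM
S1: 310.3 NM
S4: 446.6 NM
S2: 513.2 NM
The second-nearest is S1 at 310.3 NM.

S1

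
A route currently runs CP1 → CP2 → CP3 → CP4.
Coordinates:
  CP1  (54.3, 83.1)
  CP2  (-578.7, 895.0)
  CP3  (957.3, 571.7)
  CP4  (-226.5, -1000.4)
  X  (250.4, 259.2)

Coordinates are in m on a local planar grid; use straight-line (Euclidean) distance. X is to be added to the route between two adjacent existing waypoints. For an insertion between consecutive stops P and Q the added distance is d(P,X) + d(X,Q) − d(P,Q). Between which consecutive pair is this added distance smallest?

Added distance for inserting X between each consecutive pair:
CP1–CP2: 278.9 m
CP2–CP3: 248.1 m
CP3–CP4: 151.8 m
Smallest added distance is 151.8 m, inserting between CP3 and CP4.

between CP3 and CP4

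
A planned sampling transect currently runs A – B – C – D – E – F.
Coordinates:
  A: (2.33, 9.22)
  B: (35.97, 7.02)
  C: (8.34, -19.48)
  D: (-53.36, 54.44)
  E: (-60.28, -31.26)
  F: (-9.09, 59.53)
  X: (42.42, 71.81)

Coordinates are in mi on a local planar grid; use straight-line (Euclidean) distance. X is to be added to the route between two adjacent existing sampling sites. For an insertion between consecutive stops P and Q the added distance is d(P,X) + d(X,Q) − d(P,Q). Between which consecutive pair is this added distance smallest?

Added distance for inserting X between each consecutive pair:
A–B: 105.7 mi
B–C: 124.3 mi
C–D: 98.5 mi
D–E: 156.9 mi
E–F: 94.2 mi
Smallest added distance is 94.2 mi, inserting between E and F.

between E and F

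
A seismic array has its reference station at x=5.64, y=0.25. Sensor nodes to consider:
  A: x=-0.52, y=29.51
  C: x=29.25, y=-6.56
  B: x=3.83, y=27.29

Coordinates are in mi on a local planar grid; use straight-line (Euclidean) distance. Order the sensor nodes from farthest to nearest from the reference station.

A, B, C

Distances from the reference station:
A x=-0.52, y=29.51: 29.9 mi
B x=3.83, y=27.29: 27.1 mi
C x=29.25, y=-6.56: 24.6 mi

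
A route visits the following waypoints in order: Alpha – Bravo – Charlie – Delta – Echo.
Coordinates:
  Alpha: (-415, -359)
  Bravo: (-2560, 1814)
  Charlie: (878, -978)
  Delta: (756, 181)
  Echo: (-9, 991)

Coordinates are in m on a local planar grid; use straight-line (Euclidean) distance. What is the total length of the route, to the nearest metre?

Leg distances:
Alpha→Bravo: 3053.4 m  (cumulative 3053.4 m)
Bravo→Charlie: 4428.9 m  (cumulative 7482.2 m)
Charlie→Delta: 1165.4 m  (cumulative 8647.6 m)
Delta→Echo: 1114.1 m  (cumulative 9761.8 m)
Total route length ≈ 9762 m.

9762 m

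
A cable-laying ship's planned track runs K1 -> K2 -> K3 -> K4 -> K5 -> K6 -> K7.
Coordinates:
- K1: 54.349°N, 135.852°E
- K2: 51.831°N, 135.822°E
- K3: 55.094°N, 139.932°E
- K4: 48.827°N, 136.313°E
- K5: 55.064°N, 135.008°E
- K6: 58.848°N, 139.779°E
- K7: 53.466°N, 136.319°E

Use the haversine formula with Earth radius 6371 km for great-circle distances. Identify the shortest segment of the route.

K1–K2

Leg distances:
K1→K2: 280.0 km
K2→K3: 453.3 km
K3→K4: 739.4 km
K4→K5: 699.2 km
K5→K6: 510.3 km
K6→K7: 635.4 km
The shortest leg is K1–K2 at 280.0 km.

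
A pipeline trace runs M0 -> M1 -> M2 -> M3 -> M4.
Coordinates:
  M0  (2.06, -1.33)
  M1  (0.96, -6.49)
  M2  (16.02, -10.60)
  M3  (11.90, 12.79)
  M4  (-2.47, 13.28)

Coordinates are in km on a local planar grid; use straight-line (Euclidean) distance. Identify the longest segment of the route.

Leg distances:
M0→M1: 5.3 km
M1→M2: 15.6 km
M2→M3: 23.8 km
M3→M4: 14.4 km
The longest leg is M2–M3 at 23.8 km.

M2–M3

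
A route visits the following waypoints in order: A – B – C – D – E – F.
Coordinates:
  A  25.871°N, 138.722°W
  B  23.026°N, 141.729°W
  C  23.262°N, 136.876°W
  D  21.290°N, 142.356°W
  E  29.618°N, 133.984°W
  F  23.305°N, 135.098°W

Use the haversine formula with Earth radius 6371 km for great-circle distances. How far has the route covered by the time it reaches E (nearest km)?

Leg distances:
A→B: 439.0 km  (cumulative 439.0 km)
B→C: 496.9 km  (cumulative 935.8 km)
C→D: 604.9 km  (cumulative 1540.8 km)
D→E: 1249.7 km  (cumulative 2790.5 km)
Cumulative distance at E ≈ 2790 km.

2790 km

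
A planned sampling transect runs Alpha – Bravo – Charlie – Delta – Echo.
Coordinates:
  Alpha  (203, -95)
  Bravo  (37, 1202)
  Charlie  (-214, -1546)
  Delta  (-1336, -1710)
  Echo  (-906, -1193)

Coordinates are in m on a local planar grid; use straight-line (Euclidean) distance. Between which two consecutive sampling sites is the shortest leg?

Delta–Echo

Leg distances:
Alpha→Bravo: 1307.6 m
Bravo→Charlie: 2759.4 m
Charlie→Delta: 1133.9 m
Delta→Echo: 672.4 m
The shortest leg is Delta–Echo at 672.4 m.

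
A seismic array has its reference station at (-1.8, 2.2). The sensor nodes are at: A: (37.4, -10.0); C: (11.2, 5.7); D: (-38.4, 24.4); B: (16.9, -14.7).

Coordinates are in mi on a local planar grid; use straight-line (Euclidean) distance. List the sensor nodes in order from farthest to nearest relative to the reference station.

Computing each straight-line distance from (-1.8, 2.2):
D (-38.4, 24.4): 42.8 mi
A (37.4, -10.0): 41.1 mi
B (16.9, -14.7): 25.2 mi
C (11.2, 5.7): 13.5 mi

D, A, B, C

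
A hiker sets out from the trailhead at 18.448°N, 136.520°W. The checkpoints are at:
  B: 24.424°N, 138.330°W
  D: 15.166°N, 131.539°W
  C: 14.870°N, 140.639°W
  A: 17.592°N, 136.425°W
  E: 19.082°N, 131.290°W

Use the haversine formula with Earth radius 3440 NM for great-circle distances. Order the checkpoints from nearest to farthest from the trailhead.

A, E, C, D, B

Distances from the trailhead:
A 17.592°N, 136.425°W: 51.7 NM
E 19.082°N, 131.290°W: 299.7 NM
C 14.870°N, 140.639°W: 319.8 NM
D 15.166°N, 131.539°W: 347.5 NM
B 24.424°N, 138.330°W: 372.8 NM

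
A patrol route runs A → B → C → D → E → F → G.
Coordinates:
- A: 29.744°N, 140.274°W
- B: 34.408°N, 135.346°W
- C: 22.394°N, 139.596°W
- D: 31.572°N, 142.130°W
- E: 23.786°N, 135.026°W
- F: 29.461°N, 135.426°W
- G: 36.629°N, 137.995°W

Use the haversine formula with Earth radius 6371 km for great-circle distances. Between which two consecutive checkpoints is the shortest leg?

Leg distances:
A→B: 695.9 km
B→C: 1398.6 km
C→D: 1050.9 km
D→E: 1112.4 km
E→F: 632.3 km
F→G: 832.1 km
The shortest leg is E–F at 632.3 km.

E–F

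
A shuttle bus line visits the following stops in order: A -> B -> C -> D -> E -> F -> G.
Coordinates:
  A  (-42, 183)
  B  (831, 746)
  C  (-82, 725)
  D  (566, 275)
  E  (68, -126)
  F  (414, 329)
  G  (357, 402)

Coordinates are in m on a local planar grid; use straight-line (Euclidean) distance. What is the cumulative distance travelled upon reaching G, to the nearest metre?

Leg distances:
A→B: 1038.8 m  (cumulative 1038.8 m)
B→C: 913.2 m  (cumulative 1952.0 m)
C→D: 788.9 m  (cumulative 2741.0 m)
D→E: 639.4 m  (cumulative 3380.3 m)
E→F: 571.6 m  (cumulative 3952.0 m)
F→G: 92.6 m  (cumulative 4044.6 m)
Cumulative distance at G ≈ 4045 m.

4045 m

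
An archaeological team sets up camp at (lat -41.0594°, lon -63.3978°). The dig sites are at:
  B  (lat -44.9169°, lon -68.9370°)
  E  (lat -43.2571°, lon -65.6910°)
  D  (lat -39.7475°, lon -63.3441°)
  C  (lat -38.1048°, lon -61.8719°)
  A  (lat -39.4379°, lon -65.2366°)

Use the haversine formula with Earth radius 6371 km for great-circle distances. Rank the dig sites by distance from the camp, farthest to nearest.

Distances from the camp:
B (lat -44.9169°, lon -68.9370°): 621.8 km
C (lat -38.1048°, lon -61.8719°): 353.6 km
E (lat -43.2571°, lon -65.6910°): 308.9 km
A (lat -39.4379°, lon -65.2366°): 238.4 km
D (lat -39.7475°, lon -63.3441°): 145.9 km

B, C, E, A, D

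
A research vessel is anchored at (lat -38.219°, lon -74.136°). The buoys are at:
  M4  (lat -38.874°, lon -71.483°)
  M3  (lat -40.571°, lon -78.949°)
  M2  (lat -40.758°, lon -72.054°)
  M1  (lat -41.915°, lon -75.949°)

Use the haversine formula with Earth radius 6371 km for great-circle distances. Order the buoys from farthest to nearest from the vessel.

Computing each great-circle distance from (lat -38.219°, lon -74.136°):
M3 (lat -40.571°, lon -78.949°): 489.2 km
M1 (lat -41.915°, lon -75.949°): 439.0 km
M2 (lat -40.758°, lon -72.054°): 334.1 km
M4 (lat -38.874°, lon -71.483°): 241.9 km

M3, M1, M2, M4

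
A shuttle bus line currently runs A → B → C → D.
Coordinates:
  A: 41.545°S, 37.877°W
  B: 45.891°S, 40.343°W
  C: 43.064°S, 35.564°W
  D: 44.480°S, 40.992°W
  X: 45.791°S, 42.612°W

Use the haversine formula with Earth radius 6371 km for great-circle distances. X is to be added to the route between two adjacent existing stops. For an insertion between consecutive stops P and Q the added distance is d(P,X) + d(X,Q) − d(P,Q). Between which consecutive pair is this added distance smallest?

Added distance for inserting X between each consecutive pair:
A–B: 260.2 km
B–C: 319.9 km
C–D: 366.3 km
Smallest added distance is 260.2 km, inserting between A and B.

between A and B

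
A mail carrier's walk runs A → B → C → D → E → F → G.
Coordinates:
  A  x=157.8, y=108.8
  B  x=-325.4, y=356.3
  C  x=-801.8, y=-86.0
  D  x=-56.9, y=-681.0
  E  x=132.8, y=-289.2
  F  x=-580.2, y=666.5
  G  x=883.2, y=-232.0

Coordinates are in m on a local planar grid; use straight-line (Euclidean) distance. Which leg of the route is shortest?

Leg distances:
A→B: 542.9 m
B→C: 650.1 m
C→D: 953.4 m
D→E: 435.3 m
E→F: 1192.4 m
F→G: 1717.2 m
The shortest leg is D–E at 435.3 m.

D–E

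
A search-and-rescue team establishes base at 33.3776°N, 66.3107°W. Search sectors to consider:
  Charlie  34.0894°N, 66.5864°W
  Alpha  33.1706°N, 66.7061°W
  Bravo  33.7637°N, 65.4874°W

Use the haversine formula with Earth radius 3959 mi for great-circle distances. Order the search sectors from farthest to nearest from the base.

Distance from the base at 33.3776°N, 66.3107°W to each:
Bravo 33.7637°N, 65.4874°W: 54.4 mi
Charlie 34.0894°N, 66.5864°W: 51.7 mi
Alpha 33.1706°N, 66.7061°W: 27.0 mi

Bravo, Charlie, Alpha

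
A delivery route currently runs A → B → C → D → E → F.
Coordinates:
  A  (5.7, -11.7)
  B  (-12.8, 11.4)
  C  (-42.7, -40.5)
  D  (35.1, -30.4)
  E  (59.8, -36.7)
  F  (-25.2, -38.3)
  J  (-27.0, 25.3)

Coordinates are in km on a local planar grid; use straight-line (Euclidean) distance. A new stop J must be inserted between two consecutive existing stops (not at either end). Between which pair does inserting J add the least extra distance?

between B and C

Added distance for inserting J between each consecutive pair:
A–B: 39.7 km
B–C: 27.6 km
C–D: 72.6 km
D–E: 164.6 km
E–F: 85.3 km
Smallest added distance is 27.6 km, inserting between B and C.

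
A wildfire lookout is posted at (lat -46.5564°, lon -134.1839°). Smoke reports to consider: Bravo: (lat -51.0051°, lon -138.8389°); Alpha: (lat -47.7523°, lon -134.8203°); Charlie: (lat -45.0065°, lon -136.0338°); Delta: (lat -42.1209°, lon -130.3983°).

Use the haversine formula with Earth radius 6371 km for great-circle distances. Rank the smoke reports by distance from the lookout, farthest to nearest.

Distance from the lookout at (lat -46.5564°, lon -134.1839°) to each:
Bravo (lat -51.0051°, lon -138.8389°): 600.6 km
Delta (lat -42.1209°, lon -130.3983°): 577.7 km
Charlie (lat -45.0065°, lon -136.0338°): 224.2 km
Alpha (lat -47.7523°, lon -134.8203°): 141.4 km

Bravo, Delta, Charlie, Alpha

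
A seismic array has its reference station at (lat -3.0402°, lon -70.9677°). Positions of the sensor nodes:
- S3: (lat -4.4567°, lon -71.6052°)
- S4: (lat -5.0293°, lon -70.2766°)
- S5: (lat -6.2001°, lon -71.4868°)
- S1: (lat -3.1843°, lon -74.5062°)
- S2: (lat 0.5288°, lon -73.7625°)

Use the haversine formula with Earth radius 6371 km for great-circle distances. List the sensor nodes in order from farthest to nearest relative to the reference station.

Distances from the reference station:
S2 (lat 0.5288°, lon -73.7625°): 504.0 km
S1 (lat -3.1843°, lon -74.5062°): 393.2 km
S5 (lat -6.2001°, lon -71.4868°): 356.0 km
S4 (lat -5.0293°, lon -70.2766°): 234.1 km
S3 (lat -4.4567°, lon -71.6052°): 172.7 km

S2, S1, S5, S4, S3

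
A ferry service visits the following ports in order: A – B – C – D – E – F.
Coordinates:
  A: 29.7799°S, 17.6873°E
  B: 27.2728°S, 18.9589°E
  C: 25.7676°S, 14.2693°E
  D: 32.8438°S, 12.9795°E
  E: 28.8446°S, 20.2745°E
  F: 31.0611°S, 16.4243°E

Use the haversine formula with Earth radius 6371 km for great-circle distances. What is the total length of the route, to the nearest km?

2869 km

Leg distances:
A→B: 305.2 km  (cumulative 305.2 km)
B→C: 495.7 km  (cumulative 800.9 km)
C→D: 796.7 km  (cumulative 1597.5 km)
D→E: 826.0 km  (cumulative 2423.5 km)
E→F: 445.3 km  (cumulative 2868.8 km)
Total route length ≈ 2869 km.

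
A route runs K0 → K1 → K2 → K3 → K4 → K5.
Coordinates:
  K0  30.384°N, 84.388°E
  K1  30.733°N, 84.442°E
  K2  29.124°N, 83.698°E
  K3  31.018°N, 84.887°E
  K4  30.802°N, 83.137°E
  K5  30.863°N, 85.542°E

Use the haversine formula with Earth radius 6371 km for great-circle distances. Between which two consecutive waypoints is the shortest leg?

K0–K1

Leg distances:
K0→K1: 39.1 km
K1→K2: 192.7 km
K2→K3: 239.7 km
K3→K4: 168.7 km
K4→K5: 229.7 km
The shortest leg is K0–K1 at 39.1 km.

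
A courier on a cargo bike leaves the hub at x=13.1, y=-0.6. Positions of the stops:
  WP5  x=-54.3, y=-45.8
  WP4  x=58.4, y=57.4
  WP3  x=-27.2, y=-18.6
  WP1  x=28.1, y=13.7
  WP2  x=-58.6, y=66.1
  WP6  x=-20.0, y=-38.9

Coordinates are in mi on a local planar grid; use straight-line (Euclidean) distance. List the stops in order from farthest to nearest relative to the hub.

Distance from the hub at x=13.1, y=-0.6 to each:
WP2 x=-58.6, y=66.1: 97.9 mi
WP5 x=-54.3, y=-45.8: 81.2 mi
WP4 x=58.4, y=57.4: 73.6 mi
WP6 x=-20.0, y=-38.9: 50.6 mi
WP3 x=-27.2, y=-18.6: 44.1 mi
WP1 x=28.1, y=13.7: 20.7 mi

WP2, WP5, WP4, WP6, WP3, WP1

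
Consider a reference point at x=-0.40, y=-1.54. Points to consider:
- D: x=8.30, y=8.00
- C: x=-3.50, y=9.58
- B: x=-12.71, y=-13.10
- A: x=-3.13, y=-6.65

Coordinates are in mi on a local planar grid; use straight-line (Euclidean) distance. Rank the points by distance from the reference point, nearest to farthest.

A, C, D, B

Distances from the reference point:
A x=-3.13, y=-6.65: 5.8 mi
C x=-3.50, y=9.58: 11.5 mi
D x=8.30, y=8.00: 12.9 mi
B x=-12.71, y=-13.10: 16.9 mi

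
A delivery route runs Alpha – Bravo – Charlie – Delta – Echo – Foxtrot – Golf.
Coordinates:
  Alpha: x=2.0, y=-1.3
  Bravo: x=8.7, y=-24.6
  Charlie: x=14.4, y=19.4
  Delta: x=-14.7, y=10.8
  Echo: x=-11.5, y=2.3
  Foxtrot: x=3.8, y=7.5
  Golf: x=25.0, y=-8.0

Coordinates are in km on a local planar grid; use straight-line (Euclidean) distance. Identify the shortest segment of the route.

Leg distances:
Alpha→Bravo: 24.2 km
Bravo→Charlie: 44.4 km
Charlie→Delta: 30.3 km
Delta→Echo: 9.1 km
Echo→Foxtrot: 16.2 km
Foxtrot→Golf: 26.3 km
The shortest leg is Delta–Echo at 9.1 km.

Delta–Echo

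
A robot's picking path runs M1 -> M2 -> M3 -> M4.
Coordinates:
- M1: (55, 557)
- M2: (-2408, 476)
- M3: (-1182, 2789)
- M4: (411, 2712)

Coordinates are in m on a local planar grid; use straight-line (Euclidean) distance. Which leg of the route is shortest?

M3–M4

Leg distances:
M1→M2: 2464.3 m
M2→M3: 2617.8 m
M3→M4: 1594.9 m
The shortest leg is M3–M4 at 1594.9 m.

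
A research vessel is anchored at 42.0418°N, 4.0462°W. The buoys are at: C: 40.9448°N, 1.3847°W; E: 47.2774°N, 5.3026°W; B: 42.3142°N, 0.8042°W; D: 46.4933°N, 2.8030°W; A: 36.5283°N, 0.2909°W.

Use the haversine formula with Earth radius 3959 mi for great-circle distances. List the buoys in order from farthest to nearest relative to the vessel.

A, E, D, B, C

Distance from the vessel at 42.0418°N, 4.0462°W to each:
A 36.5283°N, 0.2909°W: 430.6 mi
E 47.2774°N, 5.3026°W: 367.0 mi
D 46.4933°N, 2.8030°W: 313.7 mi
B 42.3142°N, 0.8042°W: 167.1 mi
C 40.9448°N, 1.3847°W: 157.2 mi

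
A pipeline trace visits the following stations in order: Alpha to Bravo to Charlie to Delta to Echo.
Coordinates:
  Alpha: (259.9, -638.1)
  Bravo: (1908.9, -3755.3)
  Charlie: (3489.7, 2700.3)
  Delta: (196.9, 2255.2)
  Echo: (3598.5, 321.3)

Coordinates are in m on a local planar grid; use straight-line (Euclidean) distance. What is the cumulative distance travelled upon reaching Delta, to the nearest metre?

Leg distances:
Alpha→Bravo: 3526.5 m  (cumulative 3526.5 m)
Bravo→Charlie: 6646.3 m  (cumulative 10172.8 m)
Charlie→Delta: 3322.7 m  (cumulative 13495.6 m)
Cumulative distance at Delta ≈ 13496 m.

13496 m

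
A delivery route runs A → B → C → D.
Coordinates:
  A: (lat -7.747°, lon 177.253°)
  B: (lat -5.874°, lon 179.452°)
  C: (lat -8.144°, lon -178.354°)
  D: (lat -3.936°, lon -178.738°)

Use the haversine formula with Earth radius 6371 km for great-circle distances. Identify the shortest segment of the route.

Leg distances:
A→B: 319.9 km
B→C: 349.8 km
C→D: 469.8 km
The shortest leg is A–B at 319.9 km.

A–B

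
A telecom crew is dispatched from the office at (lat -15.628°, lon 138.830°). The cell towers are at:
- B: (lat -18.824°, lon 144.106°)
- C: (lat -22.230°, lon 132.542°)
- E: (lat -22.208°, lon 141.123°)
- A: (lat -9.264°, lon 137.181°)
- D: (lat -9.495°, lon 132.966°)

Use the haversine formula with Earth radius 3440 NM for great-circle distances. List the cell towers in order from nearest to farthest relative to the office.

B, A, E, D, C

Computing each great-circle distance from (lat -15.628°, lon 138.830°):
B (lat -18.824°, lon 144.106°): 358.2 NM
A (lat -9.264°, lon 137.181°): 394.1 NM
E (lat -22.208°, lon 141.123°): 415.9 NM
D (lat -9.495°, lon 132.966°): 503.5 NM
C (lat -22.230°, lon 132.542°): 533.3 NM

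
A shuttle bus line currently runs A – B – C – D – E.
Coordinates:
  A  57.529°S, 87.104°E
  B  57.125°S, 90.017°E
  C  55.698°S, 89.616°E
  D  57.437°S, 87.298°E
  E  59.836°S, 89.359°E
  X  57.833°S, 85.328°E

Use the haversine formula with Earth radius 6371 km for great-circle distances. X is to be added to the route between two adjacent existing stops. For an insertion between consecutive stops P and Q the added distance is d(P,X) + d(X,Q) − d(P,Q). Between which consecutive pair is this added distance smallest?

Added distance for inserting X between each consecutive pair:
A–B: 221.4 km
B–C: 483.4 km
C–D: 238.3 km
D–E: 154.6 km
Smallest added distance is 154.6 km, inserting between D and E.

between D and E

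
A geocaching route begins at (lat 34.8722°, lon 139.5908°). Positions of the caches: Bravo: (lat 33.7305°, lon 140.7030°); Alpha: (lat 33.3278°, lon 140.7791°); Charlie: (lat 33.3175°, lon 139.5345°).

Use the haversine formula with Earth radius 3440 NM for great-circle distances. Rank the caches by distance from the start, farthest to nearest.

Distance from the start at (lat 34.8722°, lon 139.5908°) to each:
Alpha (lat 33.3278°, lon 140.7791°): 109.9 NM
Charlie (lat 33.3175°, lon 139.5345°): 93.4 NM
Bravo (lat 33.7305°, lon 140.7030°): 88.0 NM

Alpha, Charlie, Bravo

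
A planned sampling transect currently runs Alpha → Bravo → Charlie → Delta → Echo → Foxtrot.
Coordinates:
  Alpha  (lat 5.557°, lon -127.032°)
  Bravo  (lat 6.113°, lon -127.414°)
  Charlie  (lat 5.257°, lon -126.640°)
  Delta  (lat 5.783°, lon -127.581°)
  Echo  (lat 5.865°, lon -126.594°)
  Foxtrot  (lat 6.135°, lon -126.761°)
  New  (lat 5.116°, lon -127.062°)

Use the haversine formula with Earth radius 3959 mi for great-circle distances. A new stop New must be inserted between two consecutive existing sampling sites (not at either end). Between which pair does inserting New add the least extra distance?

Added distance for inserting New between each consecutive pair:
Alpha–Bravo: 57.0 mi
Bravo–Charlie: 24.1 mi
Charlie–Delta: 14.7 mi
Delta–Echo: 51.2 mi
Echo–Foxtrot: 112.4 mi
Smallest added distance is 14.7 mi, inserting between Charlie and Delta.

between Charlie and Delta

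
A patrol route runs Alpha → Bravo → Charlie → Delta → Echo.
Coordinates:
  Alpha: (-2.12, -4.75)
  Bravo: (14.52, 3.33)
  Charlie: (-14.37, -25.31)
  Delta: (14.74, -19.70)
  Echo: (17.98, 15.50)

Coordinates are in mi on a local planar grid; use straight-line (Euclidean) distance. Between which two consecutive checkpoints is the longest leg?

Leg distances:
Alpha→Bravo: 18.5 mi
Bravo→Charlie: 40.7 mi
Charlie→Delta: 29.6 mi
Delta→Echo: 35.3 mi
The longest leg is Bravo–Charlie at 40.7 mi.

Bravo–Charlie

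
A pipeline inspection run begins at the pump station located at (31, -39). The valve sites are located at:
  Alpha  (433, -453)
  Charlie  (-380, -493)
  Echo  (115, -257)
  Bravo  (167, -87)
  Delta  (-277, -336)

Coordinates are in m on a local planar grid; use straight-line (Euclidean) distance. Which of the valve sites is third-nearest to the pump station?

Delta

Distance to each, sorted:
Bravo: 144.2 m
Echo: 233.6 m
Delta: 427.9 m
Alpha: 577.1 m
Charlie: 612.4 m
The third-nearest is Delta at 427.9 m.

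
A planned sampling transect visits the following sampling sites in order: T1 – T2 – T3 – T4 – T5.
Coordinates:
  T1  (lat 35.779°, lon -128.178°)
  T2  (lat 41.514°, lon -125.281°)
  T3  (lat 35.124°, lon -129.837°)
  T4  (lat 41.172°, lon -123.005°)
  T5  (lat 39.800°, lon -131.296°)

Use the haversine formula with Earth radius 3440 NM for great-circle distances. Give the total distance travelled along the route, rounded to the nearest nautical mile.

1682 NM

Leg distances:
T1→T2: 370.1 NM  (cumulative 370.1 NM)
T2→T3: 439.4 NM  (cumulative 809.5 NM)
T3→T4: 485.4 NM  (cumulative 1294.9 NM)
T4→T5: 387.3 NM  (cumulative 1682.2 NM)
Total route length ≈ 1682 NM.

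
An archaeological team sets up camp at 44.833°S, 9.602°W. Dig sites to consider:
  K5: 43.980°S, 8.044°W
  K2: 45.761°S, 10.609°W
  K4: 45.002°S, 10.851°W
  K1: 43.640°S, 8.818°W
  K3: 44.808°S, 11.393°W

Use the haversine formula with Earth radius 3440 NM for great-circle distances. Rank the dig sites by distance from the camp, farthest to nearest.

K5, K1, K3, K2, K4

Distance from the camp at 44.833°S, 9.602°W to each:
K5 43.980°S, 8.044°W: 84.2 NM
K1 43.640°S, 8.818°W: 79.2 NM
K3 44.808°S, 11.393°W: 76.3 NM
K2 45.761°S, 10.609°W: 70.1 NM
K4 45.002°S, 10.851°W: 54.1 NM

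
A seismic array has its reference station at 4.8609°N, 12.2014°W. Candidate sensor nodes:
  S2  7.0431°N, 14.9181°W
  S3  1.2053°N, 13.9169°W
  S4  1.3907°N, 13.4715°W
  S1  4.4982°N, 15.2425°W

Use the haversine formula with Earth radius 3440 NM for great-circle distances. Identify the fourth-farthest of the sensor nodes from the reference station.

Distances from the reference station (4.8609°N, 12.2014°W):
S3: 242.4 NM
S4: 221.8 NM
S2: 208.5 NM
S1: 183.3 NM
The fourth-farthest is S1 at 183.3 NM.

S1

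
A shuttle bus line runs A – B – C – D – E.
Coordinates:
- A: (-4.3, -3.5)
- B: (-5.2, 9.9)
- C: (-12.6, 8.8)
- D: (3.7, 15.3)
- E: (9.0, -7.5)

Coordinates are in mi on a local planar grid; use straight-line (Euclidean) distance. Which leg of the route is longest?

D–E

Leg distances:
A→B: 13.4 mi
B→C: 7.5 mi
C→D: 17.5 mi
D→E: 23.4 mi
The longest leg is D–E at 23.4 mi.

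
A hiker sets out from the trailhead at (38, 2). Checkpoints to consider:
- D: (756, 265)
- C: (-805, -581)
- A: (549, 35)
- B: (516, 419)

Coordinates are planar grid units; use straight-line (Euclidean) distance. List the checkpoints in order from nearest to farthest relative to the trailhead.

Distances from the trailhead:
A (549, 35): 512.1
B (516, 419): 634.3
D (756, 265): 764.7
C (-805, -581): 1025.0

A, B, D, C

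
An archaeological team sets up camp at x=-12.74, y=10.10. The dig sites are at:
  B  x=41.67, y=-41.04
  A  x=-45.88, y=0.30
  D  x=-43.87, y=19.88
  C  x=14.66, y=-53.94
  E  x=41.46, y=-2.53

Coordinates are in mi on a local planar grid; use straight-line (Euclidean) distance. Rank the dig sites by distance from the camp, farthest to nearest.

B, C, E, A, D

Distance from the camp at x=-12.74, y=10.10 to each:
B x=41.67, y=-41.04: 74.7 mi
C x=14.66, y=-53.94: 69.7 mi
E x=41.46, y=-2.53: 55.7 mi
A x=-45.88, y=0.30: 34.6 mi
D x=-43.87, y=19.88: 32.6 mi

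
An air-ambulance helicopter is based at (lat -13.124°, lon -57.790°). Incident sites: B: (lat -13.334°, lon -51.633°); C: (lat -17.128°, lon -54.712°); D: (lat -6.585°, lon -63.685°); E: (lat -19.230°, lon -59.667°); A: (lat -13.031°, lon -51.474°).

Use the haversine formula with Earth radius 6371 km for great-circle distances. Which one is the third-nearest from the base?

Distance to each, sorted:
C: 554.4 km
B: 666.9 km
A: 684.2 km
E: 707.9 km
D: 972.2 km
The third-nearest is A at 684.2 km.

A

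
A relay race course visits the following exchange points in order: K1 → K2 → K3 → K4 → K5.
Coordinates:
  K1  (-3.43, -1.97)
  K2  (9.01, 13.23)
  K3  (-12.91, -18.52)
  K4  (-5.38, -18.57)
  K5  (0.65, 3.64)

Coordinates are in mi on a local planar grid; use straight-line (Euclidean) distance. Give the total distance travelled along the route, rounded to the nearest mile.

Leg distances:
K1→K2: 19.6 mi  (cumulative 19.6 mi)
K2→K3: 38.6 mi  (cumulative 58.2 mi)
K3→K4: 7.5 mi  (cumulative 65.8 mi)
K4→K5: 23.0 mi  (cumulative 88.8 mi)
Total route length ≈ 89 mi.

89 mi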